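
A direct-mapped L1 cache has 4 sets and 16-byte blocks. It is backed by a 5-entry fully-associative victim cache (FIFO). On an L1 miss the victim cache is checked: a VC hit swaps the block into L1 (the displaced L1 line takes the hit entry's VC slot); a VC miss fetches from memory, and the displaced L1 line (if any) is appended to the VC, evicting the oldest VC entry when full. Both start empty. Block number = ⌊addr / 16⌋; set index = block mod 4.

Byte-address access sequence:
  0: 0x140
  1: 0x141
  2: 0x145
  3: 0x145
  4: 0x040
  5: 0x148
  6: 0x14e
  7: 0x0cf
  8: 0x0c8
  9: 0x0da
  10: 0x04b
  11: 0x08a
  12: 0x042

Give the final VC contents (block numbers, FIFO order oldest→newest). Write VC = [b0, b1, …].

  [0] addr=0x140 blk=20 s=0: MISS | VC []
  [1] addr=0x141 blk=20 s=0: L1-HIT | VC []
  [2] addr=0x145 blk=20 s=0: L1-HIT | VC []
  [3] addr=0x145 blk=20 s=0: L1-HIT | VC []
  [4] addr=0x40 blk=4 s=0: MISS | VC [20]
  [5] addr=0x148 blk=20 s=0: VC-HIT | VC [4]
  [6] addr=0x14e blk=20 s=0: L1-HIT | VC [4]
  [7] addr=0xcf blk=12 s=0: MISS | VC [4, 20]
  [8] addr=0xc8 blk=12 s=0: L1-HIT | VC [4, 20]
  [9] addr=0xda blk=13 s=1: MISS | VC [4, 20]
  [10] addr=0x4b blk=4 s=0: VC-HIT | VC [12, 20]
  [11] addr=0x8a blk=8 s=0: MISS | VC [12, 20, 4]
  [12] addr=0x42 blk=4 s=0: VC-HIT | VC [12, 20, 8]

VC = [12, 20, 8]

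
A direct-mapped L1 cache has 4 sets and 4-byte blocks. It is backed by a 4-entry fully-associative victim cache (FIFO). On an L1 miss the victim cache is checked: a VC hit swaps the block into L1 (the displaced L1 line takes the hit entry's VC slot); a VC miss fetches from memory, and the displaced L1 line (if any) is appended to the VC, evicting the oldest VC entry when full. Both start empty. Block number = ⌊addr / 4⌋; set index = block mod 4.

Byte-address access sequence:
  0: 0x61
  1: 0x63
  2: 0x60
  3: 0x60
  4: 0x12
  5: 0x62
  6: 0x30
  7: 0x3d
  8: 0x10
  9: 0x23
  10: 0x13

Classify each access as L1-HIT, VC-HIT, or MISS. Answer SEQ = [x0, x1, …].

SEQ = [MISS, L1-HIT, L1-HIT, L1-HIT, MISS, VC-HIT, MISS, MISS, VC-HIT, MISS, VC-HIT]

  [0] addr=0x61 blk=24 s=0: MISS | VC []
  [1] addr=0x63 blk=24 s=0: L1-HIT | VC []
  [2] addr=0x60 blk=24 s=0: L1-HIT | VC []
  [3] addr=0x60 blk=24 s=0: L1-HIT | VC []
  [4] addr=0x12 blk=4 s=0: MISS | VC [24]
  [5] addr=0x62 blk=24 s=0: VC-HIT | VC [4]
  [6] addr=0x30 blk=12 s=0: MISS | VC [4, 24]
  [7] addr=0x3d blk=15 s=3: MISS | VC [4, 24]
  [8] addr=0x10 blk=4 s=0: VC-HIT | VC [12, 24]
  [9] addr=0x23 blk=8 s=0: MISS | VC [12, 24, 4]
  [10] addr=0x13 blk=4 s=0: VC-HIT | VC [12, 24, 8]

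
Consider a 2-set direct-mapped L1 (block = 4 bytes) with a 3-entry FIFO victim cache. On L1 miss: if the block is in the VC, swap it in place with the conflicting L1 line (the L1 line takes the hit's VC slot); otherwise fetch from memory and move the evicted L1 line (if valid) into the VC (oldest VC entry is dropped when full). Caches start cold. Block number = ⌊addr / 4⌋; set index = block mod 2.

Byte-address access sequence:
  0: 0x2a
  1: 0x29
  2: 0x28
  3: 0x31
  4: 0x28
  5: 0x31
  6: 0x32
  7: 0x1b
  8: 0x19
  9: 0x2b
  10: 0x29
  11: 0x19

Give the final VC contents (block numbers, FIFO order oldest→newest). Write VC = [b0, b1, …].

VC = [10, 12]

#0 0x2a→b10/s0 MISS; vc=[]
#1 0x29→b10/s0 L1-HIT; vc=[]
#2 0x28→b10/s0 L1-HIT; vc=[]
#3 0x31→b12/s0 MISS; vc=[10]
#4 0x28→b10/s0 VC-HIT; vc=[12]
#5 0x31→b12/s0 VC-HIT; vc=[10]
#6 0x32→b12/s0 L1-HIT; vc=[10]
#7 0x1b→b6/s0 MISS; vc=[10,12]
#8 0x19→b6/s0 L1-HIT; vc=[10,12]
#9 0x2b→b10/s0 VC-HIT; vc=[6,12]
#10 0x29→b10/s0 L1-HIT; vc=[6,12]
#11 0x19→b6/s0 VC-HIT; vc=[10,12]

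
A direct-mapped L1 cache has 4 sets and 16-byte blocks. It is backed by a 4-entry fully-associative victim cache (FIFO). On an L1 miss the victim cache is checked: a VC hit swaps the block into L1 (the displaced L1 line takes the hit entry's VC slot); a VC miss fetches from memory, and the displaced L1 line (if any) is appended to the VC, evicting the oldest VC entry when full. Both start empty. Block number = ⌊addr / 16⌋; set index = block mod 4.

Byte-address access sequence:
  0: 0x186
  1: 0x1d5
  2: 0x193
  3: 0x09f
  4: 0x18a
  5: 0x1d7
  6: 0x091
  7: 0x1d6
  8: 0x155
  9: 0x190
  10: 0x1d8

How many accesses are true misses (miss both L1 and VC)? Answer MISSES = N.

MISSES = 5

  [0] addr=0x186 blk=24 s=0: MISS | VC []
  [1] addr=0x1d5 blk=29 s=1: MISS | VC []
  [2] addr=0x193 blk=25 s=1: MISS | VC [29]
  [3] addr=0x9f blk=9 s=1: MISS | VC [29, 25]
  [4] addr=0x18a blk=24 s=0: L1-HIT | VC [29, 25]
  [5] addr=0x1d7 blk=29 s=1: VC-HIT | VC [9, 25]
  [6] addr=0x91 blk=9 s=1: VC-HIT | VC [29, 25]
  [7] addr=0x1d6 blk=29 s=1: VC-HIT | VC [9, 25]
  [8] addr=0x155 blk=21 s=1: MISS | VC [9, 25, 29]
  [9] addr=0x190 blk=25 s=1: VC-HIT | VC [9, 21, 29]
  [10] addr=0x1d8 blk=29 s=1: VC-HIT | VC [9, 21, 25]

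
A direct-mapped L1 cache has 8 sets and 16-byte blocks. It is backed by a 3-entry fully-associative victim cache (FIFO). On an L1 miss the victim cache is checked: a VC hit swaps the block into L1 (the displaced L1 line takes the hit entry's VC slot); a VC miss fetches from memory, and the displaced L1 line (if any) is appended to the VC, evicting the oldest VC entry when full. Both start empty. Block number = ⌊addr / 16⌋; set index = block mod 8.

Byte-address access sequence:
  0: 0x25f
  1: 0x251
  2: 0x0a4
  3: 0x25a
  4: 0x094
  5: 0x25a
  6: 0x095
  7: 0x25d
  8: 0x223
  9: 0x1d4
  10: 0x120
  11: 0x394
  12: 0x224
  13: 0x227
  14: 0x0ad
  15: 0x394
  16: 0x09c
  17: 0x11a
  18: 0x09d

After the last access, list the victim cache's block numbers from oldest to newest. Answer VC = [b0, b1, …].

  [0] addr=0x25f blk=37 s=5: MISS | VC []
  [1] addr=0x251 blk=37 s=5: L1-HIT | VC []
  [2] addr=0xa4 blk=10 s=2: MISS | VC []
  [3] addr=0x25a blk=37 s=5: L1-HIT | VC []
  [4] addr=0x94 blk=9 s=1: MISS | VC []
  [5] addr=0x25a blk=37 s=5: L1-HIT | VC []
  [6] addr=0x95 blk=9 s=1: L1-HIT | VC []
  [7] addr=0x25d blk=37 s=5: L1-HIT | VC []
  [8] addr=0x223 blk=34 s=2: MISS | VC [10]
  [9] addr=0x1d4 blk=29 s=5: MISS | VC [10, 37]
  [10] addr=0x120 blk=18 s=2: MISS | VC [10, 37, 34]
  [11] addr=0x394 blk=57 s=1: MISS | VC [37, 34, 9]
  [12] addr=0x224 blk=34 s=2: VC-HIT | VC [37, 18, 9]
  [13] addr=0x227 blk=34 s=2: L1-HIT | VC [37, 18, 9]
  [14] addr=0xad blk=10 s=2: MISS | VC [18, 9, 34]
  [15] addr=0x394 blk=57 s=1: L1-HIT | VC [18, 9, 34]
  [16] addr=0x9c blk=9 s=1: VC-HIT | VC [18, 57, 34]
  [17] addr=0x11a blk=17 s=1: MISS | VC [57, 34, 9]
  [18] addr=0x9d blk=9 s=1: VC-HIT | VC [57, 34, 17]

VC = [57, 34, 17]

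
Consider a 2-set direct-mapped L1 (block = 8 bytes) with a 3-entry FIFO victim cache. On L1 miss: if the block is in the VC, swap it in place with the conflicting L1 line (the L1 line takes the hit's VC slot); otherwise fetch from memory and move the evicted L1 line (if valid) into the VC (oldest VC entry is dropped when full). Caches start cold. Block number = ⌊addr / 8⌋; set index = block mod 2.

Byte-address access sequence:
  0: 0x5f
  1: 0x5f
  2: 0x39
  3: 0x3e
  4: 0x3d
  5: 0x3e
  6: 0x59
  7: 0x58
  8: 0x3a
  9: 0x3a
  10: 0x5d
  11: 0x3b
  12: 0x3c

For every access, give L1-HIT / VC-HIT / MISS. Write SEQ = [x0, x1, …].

SEQ = [MISS, L1-HIT, MISS, L1-HIT, L1-HIT, L1-HIT, VC-HIT, L1-HIT, VC-HIT, L1-HIT, VC-HIT, VC-HIT, L1-HIT]

#0 0x5f→b11/s1 MISS; vc=[]
#1 0x5f→b11/s1 L1-HIT; vc=[]
#2 0x39→b7/s1 MISS; vc=[11]
#3 0x3e→b7/s1 L1-HIT; vc=[11]
#4 0x3d→b7/s1 L1-HIT; vc=[11]
#5 0x3e→b7/s1 L1-HIT; vc=[11]
#6 0x59→b11/s1 VC-HIT; vc=[7]
#7 0x58→b11/s1 L1-HIT; vc=[7]
#8 0x3a→b7/s1 VC-HIT; vc=[11]
#9 0x3a→b7/s1 L1-HIT; vc=[11]
#10 0x5d→b11/s1 VC-HIT; vc=[7]
#11 0x3b→b7/s1 VC-HIT; vc=[11]
#12 0x3c→b7/s1 L1-HIT; vc=[11]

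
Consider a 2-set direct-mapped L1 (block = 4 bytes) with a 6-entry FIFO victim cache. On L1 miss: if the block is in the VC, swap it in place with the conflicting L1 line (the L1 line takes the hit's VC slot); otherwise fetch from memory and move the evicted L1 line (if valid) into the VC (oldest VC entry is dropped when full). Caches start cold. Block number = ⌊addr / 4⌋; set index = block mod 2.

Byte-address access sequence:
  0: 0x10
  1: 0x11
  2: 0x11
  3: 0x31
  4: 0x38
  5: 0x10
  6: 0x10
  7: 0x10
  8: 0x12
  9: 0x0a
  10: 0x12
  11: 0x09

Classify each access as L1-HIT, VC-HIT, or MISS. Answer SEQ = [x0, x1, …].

  [0] addr=0x10 blk=4 s=0: MISS | VC []
  [1] addr=0x11 blk=4 s=0: L1-HIT | VC []
  [2] addr=0x11 blk=4 s=0: L1-HIT | VC []
  [3] addr=0x31 blk=12 s=0: MISS | VC [4]
  [4] addr=0x38 blk=14 s=0: MISS | VC [4, 12]
  [5] addr=0x10 blk=4 s=0: VC-HIT | VC [14, 12]
  [6] addr=0x10 blk=4 s=0: L1-HIT | VC [14, 12]
  [7] addr=0x10 blk=4 s=0: L1-HIT | VC [14, 12]
  [8] addr=0x12 blk=4 s=0: L1-HIT | VC [14, 12]
  [9] addr=0xa blk=2 s=0: MISS | VC [14, 12, 4]
  [10] addr=0x12 blk=4 s=0: VC-HIT | VC [14, 12, 2]
  [11] addr=0x9 blk=2 s=0: VC-HIT | VC [14, 12, 4]

SEQ = [MISS, L1-HIT, L1-HIT, MISS, MISS, VC-HIT, L1-HIT, L1-HIT, L1-HIT, MISS, VC-HIT, VC-HIT]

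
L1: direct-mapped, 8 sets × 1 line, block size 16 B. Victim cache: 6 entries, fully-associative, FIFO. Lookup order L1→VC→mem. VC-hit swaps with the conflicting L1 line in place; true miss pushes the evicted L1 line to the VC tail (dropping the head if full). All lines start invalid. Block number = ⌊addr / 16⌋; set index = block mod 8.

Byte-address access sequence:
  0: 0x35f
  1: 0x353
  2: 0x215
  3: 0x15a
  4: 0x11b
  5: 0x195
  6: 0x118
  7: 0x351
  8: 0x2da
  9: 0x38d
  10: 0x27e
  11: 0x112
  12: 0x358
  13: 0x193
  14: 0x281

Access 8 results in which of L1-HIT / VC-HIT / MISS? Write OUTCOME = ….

OUTCOME = MISS

#0 0x35f→b53/s5 MISS; vc=[]
#1 0x353→b53/s5 L1-HIT; vc=[]
#2 0x215→b33/s1 MISS; vc=[]
#3 0x15a→b21/s5 MISS; vc=[53]
#4 0x11b→b17/s1 MISS; vc=[53,33]
#5 0x195→b25/s1 MISS; vc=[53,33,17]
#6 0x118→b17/s1 VC-HIT; vc=[53,33,25]
#7 0x351→b53/s5 VC-HIT; vc=[21,33,25]
#8 0x2da→b45/s5 MISS; vc=[21,33,25,53]
#9 0x38d→b56/s0 MISS; vc=[21,33,25,53]
#10 0x27e→b39/s7 MISS; vc=[21,33,25,53]
#11 0x112→b17/s1 L1-HIT; vc=[21,33,25,53]
#12 0x358→b53/s5 VC-HIT; vc=[21,33,25,45]
#13 0x193→b25/s1 VC-HIT; vc=[21,33,17,45]
#14 0x281→b40/s0 MISS; vc=[21,33,17,45,56]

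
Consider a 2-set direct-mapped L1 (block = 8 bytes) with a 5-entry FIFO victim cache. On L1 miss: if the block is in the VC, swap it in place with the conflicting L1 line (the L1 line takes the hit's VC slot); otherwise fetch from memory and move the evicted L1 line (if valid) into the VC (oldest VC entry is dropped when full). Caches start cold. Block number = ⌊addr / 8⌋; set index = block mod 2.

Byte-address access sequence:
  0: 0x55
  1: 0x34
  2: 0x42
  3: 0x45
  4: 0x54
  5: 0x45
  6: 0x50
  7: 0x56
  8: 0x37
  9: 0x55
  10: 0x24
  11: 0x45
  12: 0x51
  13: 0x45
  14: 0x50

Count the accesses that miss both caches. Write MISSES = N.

#0 0x55→b10/s0 MISS; vc=[]
#1 0x34→b6/s0 MISS; vc=[10]
#2 0x42→b8/s0 MISS; vc=[10,6]
#3 0x45→b8/s0 L1-HIT; vc=[10,6]
#4 0x54→b10/s0 VC-HIT; vc=[8,6]
#5 0x45→b8/s0 VC-HIT; vc=[10,6]
#6 0x50→b10/s0 VC-HIT; vc=[8,6]
#7 0x56→b10/s0 L1-HIT; vc=[8,6]
#8 0x37→b6/s0 VC-HIT; vc=[8,10]
#9 0x55→b10/s0 VC-HIT; vc=[8,6]
#10 0x24→b4/s0 MISS; vc=[8,6,10]
#11 0x45→b8/s0 VC-HIT; vc=[4,6,10]
#12 0x51→b10/s0 VC-HIT; vc=[4,6,8]
#13 0x45→b8/s0 VC-HIT; vc=[4,6,10]
#14 0x50→b10/s0 VC-HIT; vc=[4,6,8]

MISSES = 4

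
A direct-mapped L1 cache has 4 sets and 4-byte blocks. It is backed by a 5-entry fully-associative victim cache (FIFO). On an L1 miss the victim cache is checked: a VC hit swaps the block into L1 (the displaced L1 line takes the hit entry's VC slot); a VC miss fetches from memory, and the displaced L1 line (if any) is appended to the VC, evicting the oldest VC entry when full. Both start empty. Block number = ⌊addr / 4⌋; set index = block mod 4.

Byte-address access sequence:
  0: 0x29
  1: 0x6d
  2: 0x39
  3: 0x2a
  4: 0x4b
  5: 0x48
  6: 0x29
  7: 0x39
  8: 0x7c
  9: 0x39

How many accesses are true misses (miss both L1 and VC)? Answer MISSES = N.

#0 0x29→b10/s2 MISS; vc=[]
#1 0x6d→b27/s3 MISS; vc=[]
#2 0x39→b14/s2 MISS; vc=[10]
#3 0x2a→b10/s2 VC-HIT; vc=[14]
#4 0x4b→b18/s2 MISS; vc=[14,10]
#5 0x48→b18/s2 L1-HIT; vc=[14,10]
#6 0x29→b10/s2 VC-HIT; vc=[14,18]
#7 0x39→b14/s2 VC-HIT; vc=[10,18]
#8 0x7c→b31/s3 MISS; vc=[10,18,27]
#9 0x39→b14/s2 L1-HIT; vc=[10,18,27]

MISSES = 5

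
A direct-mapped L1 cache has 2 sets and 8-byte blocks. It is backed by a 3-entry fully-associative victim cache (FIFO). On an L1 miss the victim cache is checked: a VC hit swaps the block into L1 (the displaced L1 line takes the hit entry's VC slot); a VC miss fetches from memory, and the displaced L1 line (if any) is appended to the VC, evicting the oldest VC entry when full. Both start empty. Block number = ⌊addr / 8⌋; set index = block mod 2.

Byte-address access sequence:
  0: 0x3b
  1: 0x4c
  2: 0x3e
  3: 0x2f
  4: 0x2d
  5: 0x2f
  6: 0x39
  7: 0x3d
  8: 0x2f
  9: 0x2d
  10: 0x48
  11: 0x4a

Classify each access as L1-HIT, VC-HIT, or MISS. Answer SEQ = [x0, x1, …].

#0 0x3b→b7/s1 MISS; vc=[]
#1 0x4c→b9/s1 MISS; vc=[7]
#2 0x3e→b7/s1 VC-HIT; vc=[9]
#3 0x2f→b5/s1 MISS; vc=[9,7]
#4 0x2d→b5/s1 L1-HIT; vc=[9,7]
#5 0x2f→b5/s1 L1-HIT; vc=[9,7]
#6 0x39→b7/s1 VC-HIT; vc=[9,5]
#7 0x3d→b7/s1 L1-HIT; vc=[9,5]
#8 0x2f→b5/s1 VC-HIT; vc=[9,7]
#9 0x2d→b5/s1 L1-HIT; vc=[9,7]
#10 0x48→b9/s1 VC-HIT; vc=[5,7]
#11 0x4a→b9/s1 L1-HIT; vc=[5,7]

SEQ = [MISS, MISS, VC-HIT, MISS, L1-HIT, L1-HIT, VC-HIT, L1-HIT, VC-HIT, L1-HIT, VC-HIT, L1-HIT]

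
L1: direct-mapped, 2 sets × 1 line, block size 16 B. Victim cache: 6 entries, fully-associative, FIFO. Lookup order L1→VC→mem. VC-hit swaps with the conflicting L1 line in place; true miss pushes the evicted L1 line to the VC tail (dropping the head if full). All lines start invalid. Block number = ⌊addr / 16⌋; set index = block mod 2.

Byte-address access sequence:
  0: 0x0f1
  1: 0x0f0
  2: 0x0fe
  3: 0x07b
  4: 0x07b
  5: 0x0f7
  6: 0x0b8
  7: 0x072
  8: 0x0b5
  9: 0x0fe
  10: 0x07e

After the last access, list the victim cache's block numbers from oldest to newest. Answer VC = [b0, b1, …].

  [0] addr=0xf1 blk=15 s=1: MISS | VC []
  [1] addr=0xf0 blk=15 s=1: L1-HIT | VC []
  [2] addr=0xfe blk=15 s=1: L1-HIT | VC []
  [3] addr=0x7b blk=7 s=1: MISS | VC [15]
  [4] addr=0x7b blk=7 s=1: L1-HIT | VC [15]
  [5] addr=0xf7 blk=15 s=1: VC-HIT | VC [7]
  [6] addr=0xb8 blk=11 s=1: MISS | VC [7, 15]
  [7] addr=0x72 blk=7 s=1: VC-HIT | VC [11, 15]
  [8] addr=0xb5 blk=11 s=1: VC-HIT | VC [7, 15]
  [9] addr=0xfe blk=15 s=1: VC-HIT | VC [7, 11]
  [10] addr=0x7e blk=7 s=1: VC-HIT | VC [15, 11]

VC = [15, 11]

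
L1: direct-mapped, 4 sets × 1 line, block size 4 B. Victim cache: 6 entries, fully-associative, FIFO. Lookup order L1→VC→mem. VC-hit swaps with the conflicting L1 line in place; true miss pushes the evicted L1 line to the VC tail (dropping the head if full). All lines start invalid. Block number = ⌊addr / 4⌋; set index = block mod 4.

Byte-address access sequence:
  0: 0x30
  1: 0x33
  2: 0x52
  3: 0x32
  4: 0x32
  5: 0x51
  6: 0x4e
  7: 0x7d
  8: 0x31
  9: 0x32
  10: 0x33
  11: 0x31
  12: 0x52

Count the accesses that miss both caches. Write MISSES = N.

0: 0x30 (blk 12, set 0) → MISS  vc=[]
1: 0x33 (blk 12, set 0) → L1-HIT  vc=[]
2: 0x52 (blk 20, set 0) → MISS  vc=[12]
3: 0x32 (blk 12, set 0) → VC-HIT  vc=[20]
4: 0x32 (blk 12, set 0) → L1-HIT  vc=[20]
5: 0x51 (blk 20, set 0) → VC-HIT  vc=[12]
6: 0x4e (blk 19, set 3) → MISS  vc=[12]
7: 0x7d (blk 31, set 3) → MISS  vc=[12, 19]
8: 0x31 (blk 12, set 0) → VC-HIT  vc=[20, 19]
9: 0x32 (blk 12, set 0) → L1-HIT  vc=[20, 19]
10: 0x33 (blk 12, set 0) → L1-HIT  vc=[20, 19]
11: 0x31 (blk 12, set 0) → L1-HIT  vc=[20, 19]
12: 0x52 (blk 20, set 0) → VC-HIT  vc=[12, 19]

MISSES = 4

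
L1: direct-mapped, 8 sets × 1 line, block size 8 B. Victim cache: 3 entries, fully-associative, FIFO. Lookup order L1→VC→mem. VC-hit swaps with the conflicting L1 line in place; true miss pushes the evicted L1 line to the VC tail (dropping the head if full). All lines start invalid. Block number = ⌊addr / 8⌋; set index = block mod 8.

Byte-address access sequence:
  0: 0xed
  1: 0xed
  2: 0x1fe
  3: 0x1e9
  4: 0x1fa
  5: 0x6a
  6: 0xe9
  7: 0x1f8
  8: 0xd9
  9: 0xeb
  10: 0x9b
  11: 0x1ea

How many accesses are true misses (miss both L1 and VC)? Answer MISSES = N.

0: 0xed (blk 29, set 5) → MISS  vc=[]
1: 0xed (blk 29, set 5) → L1-HIT  vc=[]
2: 0x1fe (blk 63, set 7) → MISS  vc=[]
3: 0x1e9 (blk 61, set 5) → MISS  vc=[29]
4: 0x1fa (blk 63, set 7) → L1-HIT  vc=[29]
5: 0x6a (blk 13, set 5) → MISS  vc=[29, 61]
6: 0xe9 (blk 29, set 5) → VC-HIT  vc=[13, 61]
7: 0x1f8 (blk 63, set 7) → L1-HIT  vc=[13, 61]
8: 0xd9 (blk 27, set 3) → MISS  vc=[13, 61]
9: 0xeb (blk 29, set 5) → L1-HIT  vc=[13, 61]
10: 0x9b (blk 19, set 3) → MISS  vc=[13, 61, 27]
11: 0x1ea (blk 61, set 5) → VC-HIT  vc=[13, 29, 27]

MISSES = 6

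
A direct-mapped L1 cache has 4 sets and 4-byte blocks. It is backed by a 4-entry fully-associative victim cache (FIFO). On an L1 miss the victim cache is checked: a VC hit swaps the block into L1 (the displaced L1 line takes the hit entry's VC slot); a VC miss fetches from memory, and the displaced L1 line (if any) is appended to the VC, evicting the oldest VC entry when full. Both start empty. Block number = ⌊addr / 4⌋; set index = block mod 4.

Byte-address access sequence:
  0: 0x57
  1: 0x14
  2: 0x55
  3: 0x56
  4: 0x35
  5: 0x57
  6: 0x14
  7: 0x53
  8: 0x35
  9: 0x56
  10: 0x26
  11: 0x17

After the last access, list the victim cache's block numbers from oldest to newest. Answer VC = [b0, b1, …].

VC = [13, 9, 21]

  [0] addr=0x57 blk=21 s=1: MISS | VC []
  [1] addr=0x14 blk=5 s=1: MISS | VC [21]
  [2] addr=0x55 blk=21 s=1: VC-HIT | VC [5]
  [3] addr=0x56 blk=21 s=1: L1-HIT | VC [5]
  [4] addr=0x35 blk=13 s=1: MISS | VC [5, 21]
  [5] addr=0x57 blk=21 s=1: VC-HIT | VC [5, 13]
  [6] addr=0x14 blk=5 s=1: VC-HIT | VC [21, 13]
  [7] addr=0x53 blk=20 s=0: MISS | VC [21, 13]
  [8] addr=0x35 blk=13 s=1: VC-HIT | VC [21, 5]
  [9] addr=0x56 blk=21 s=1: VC-HIT | VC [13, 5]
  [10] addr=0x26 blk=9 s=1: MISS | VC [13, 5, 21]
  [11] addr=0x17 blk=5 s=1: VC-HIT | VC [13, 9, 21]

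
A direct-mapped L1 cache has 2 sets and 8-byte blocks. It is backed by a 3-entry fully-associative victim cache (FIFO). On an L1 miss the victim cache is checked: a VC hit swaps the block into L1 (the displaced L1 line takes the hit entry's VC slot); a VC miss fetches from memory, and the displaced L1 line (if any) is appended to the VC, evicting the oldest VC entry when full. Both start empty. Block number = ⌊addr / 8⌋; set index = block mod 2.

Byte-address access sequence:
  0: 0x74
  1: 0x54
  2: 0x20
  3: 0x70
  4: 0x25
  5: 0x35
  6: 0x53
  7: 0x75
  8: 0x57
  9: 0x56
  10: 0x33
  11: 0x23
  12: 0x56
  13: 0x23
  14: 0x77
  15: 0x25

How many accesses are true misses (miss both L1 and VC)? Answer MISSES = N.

0: 0x74 (blk 14, set 0) → MISS  vc=[]
1: 0x54 (blk 10, set 0) → MISS  vc=[14]
2: 0x20 (blk 4, set 0) → MISS  vc=[14, 10]
3: 0x70 (blk 14, set 0) → VC-HIT  vc=[4, 10]
4: 0x25 (blk 4, set 0) → VC-HIT  vc=[14, 10]
5: 0x35 (blk 6, set 0) → MISS  vc=[14, 10, 4]
6: 0x53 (blk 10, set 0) → VC-HIT  vc=[14, 6, 4]
7: 0x75 (blk 14, set 0) → VC-HIT  vc=[10, 6, 4]
8: 0x57 (blk 10, set 0) → VC-HIT  vc=[14, 6, 4]
9: 0x56 (blk 10, set 0) → L1-HIT  vc=[14, 6, 4]
10: 0x33 (blk 6, set 0) → VC-HIT  vc=[14, 10, 4]
11: 0x23 (blk 4, set 0) → VC-HIT  vc=[14, 10, 6]
12: 0x56 (blk 10, set 0) → VC-HIT  vc=[14, 4, 6]
13: 0x23 (blk 4, set 0) → VC-HIT  vc=[14, 10, 6]
14: 0x77 (blk 14, set 0) → VC-HIT  vc=[4, 10, 6]
15: 0x25 (blk 4, set 0) → VC-HIT  vc=[14, 10, 6]

MISSES = 4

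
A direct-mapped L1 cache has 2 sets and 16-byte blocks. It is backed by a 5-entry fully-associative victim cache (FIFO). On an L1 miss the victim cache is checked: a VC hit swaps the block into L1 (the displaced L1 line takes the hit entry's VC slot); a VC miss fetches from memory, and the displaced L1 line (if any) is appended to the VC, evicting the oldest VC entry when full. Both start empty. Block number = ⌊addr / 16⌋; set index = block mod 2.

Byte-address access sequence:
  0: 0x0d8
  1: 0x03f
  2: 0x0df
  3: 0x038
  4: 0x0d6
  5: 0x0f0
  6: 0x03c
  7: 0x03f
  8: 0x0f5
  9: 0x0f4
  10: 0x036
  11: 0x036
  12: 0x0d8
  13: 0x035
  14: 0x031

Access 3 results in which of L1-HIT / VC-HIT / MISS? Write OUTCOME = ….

OUTCOME = VC-HIT

#0 0xd8→b13/s1 MISS; vc=[]
#1 0x3f→b3/s1 MISS; vc=[13]
#2 0xdf→b13/s1 VC-HIT; vc=[3]
#3 0x38→b3/s1 VC-HIT; vc=[13]
#4 0xd6→b13/s1 VC-HIT; vc=[3]
#5 0xf0→b15/s1 MISS; vc=[3,13]
#6 0x3c→b3/s1 VC-HIT; vc=[15,13]
#7 0x3f→b3/s1 L1-HIT; vc=[15,13]
#8 0xf5→b15/s1 VC-HIT; vc=[3,13]
#9 0xf4→b15/s1 L1-HIT; vc=[3,13]
#10 0x36→b3/s1 VC-HIT; vc=[15,13]
#11 0x36→b3/s1 L1-HIT; vc=[15,13]
#12 0xd8→b13/s1 VC-HIT; vc=[15,3]
#13 0x35→b3/s1 VC-HIT; vc=[15,13]
#14 0x31→b3/s1 L1-HIT; vc=[15,13]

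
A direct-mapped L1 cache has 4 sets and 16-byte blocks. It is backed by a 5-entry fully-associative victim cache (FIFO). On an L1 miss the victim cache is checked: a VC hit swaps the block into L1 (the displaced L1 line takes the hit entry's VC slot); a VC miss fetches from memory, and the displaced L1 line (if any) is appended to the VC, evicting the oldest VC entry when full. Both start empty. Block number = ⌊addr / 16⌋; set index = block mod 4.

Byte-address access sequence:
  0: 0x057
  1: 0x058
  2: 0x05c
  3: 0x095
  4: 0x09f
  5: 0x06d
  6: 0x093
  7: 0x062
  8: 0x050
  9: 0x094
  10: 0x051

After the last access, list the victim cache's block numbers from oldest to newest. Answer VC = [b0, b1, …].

0: 0x57 (blk 5, set 1) → MISS  vc=[]
1: 0x58 (blk 5, set 1) → L1-HIT  vc=[]
2: 0x5c (blk 5, set 1) → L1-HIT  vc=[]
3: 0x95 (blk 9, set 1) → MISS  vc=[5]
4: 0x9f (blk 9, set 1) → L1-HIT  vc=[5]
5: 0x6d (blk 6, set 2) → MISS  vc=[5]
6: 0x93 (blk 9, set 1) → L1-HIT  vc=[5]
7: 0x62 (blk 6, set 2) → L1-HIT  vc=[5]
8: 0x50 (blk 5, set 1) → VC-HIT  vc=[9]
9: 0x94 (blk 9, set 1) → VC-HIT  vc=[5]
10: 0x51 (blk 5, set 1) → VC-HIT  vc=[9]

VC = [9]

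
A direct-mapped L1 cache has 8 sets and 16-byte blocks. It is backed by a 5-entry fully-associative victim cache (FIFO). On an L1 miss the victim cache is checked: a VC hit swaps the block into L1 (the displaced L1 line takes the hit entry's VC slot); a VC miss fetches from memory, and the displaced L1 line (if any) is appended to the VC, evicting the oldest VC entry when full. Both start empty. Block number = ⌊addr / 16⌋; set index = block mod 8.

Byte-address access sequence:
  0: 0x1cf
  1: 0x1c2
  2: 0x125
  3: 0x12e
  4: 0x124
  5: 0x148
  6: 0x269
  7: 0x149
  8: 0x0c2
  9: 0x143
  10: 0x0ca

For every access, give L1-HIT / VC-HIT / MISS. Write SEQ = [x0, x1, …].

SEQ = [MISS, L1-HIT, MISS, L1-HIT, L1-HIT, MISS, MISS, L1-HIT, MISS, VC-HIT, VC-HIT]

0: 0x1cf (blk 28, set 4) → MISS  vc=[]
1: 0x1c2 (blk 28, set 4) → L1-HIT  vc=[]
2: 0x125 (blk 18, set 2) → MISS  vc=[]
3: 0x12e (blk 18, set 2) → L1-HIT  vc=[]
4: 0x124 (blk 18, set 2) → L1-HIT  vc=[]
5: 0x148 (blk 20, set 4) → MISS  vc=[28]
6: 0x269 (blk 38, set 6) → MISS  vc=[28]
7: 0x149 (blk 20, set 4) → L1-HIT  vc=[28]
8: 0xc2 (blk 12, set 4) → MISS  vc=[28, 20]
9: 0x143 (blk 20, set 4) → VC-HIT  vc=[28, 12]
10: 0xca (blk 12, set 4) → VC-HIT  vc=[28, 20]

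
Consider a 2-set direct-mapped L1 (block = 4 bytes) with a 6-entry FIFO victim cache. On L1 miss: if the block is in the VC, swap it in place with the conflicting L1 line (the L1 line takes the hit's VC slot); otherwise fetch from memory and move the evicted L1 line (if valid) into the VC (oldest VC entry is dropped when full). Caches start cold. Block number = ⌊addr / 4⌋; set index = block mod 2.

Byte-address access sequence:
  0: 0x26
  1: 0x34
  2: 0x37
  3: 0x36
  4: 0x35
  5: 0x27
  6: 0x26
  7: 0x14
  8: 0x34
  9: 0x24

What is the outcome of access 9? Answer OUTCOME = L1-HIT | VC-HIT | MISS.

OUTCOME = VC-HIT

#0 0x26→b9/s1 MISS; vc=[]
#1 0x34→b13/s1 MISS; vc=[9]
#2 0x37→b13/s1 L1-HIT; vc=[9]
#3 0x36→b13/s1 L1-HIT; vc=[9]
#4 0x35→b13/s1 L1-HIT; vc=[9]
#5 0x27→b9/s1 VC-HIT; vc=[13]
#6 0x26→b9/s1 L1-HIT; vc=[13]
#7 0x14→b5/s1 MISS; vc=[13,9]
#8 0x34→b13/s1 VC-HIT; vc=[5,9]
#9 0x24→b9/s1 VC-HIT; vc=[5,13]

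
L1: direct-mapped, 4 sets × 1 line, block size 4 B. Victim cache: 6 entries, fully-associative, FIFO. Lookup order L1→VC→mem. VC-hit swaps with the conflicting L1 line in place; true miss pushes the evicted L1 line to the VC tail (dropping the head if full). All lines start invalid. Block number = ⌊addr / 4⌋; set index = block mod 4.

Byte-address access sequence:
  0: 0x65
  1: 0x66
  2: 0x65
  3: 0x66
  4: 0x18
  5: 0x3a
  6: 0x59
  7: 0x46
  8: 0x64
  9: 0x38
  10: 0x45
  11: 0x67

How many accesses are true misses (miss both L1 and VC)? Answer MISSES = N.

MISSES = 5

0: 0x65 (blk 25, set 1) → MISS  vc=[]
1: 0x66 (blk 25, set 1) → L1-HIT  vc=[]
2: 0x65 (blk 25, set 1) → L1-HIT  vc=[]
3: 0x66 (blk 25, set 1) → L1-HIT  vc=[]
4: 0x18 (blk 6, set 2) → MISS  vc=[]
5: 0x3a (blk 14, set 2) → MISS  vc=[6]
6: 0x59 (blk 22, set 2) → MISS  vc=[6, 14]
7: 0x46 (blk 17, set 1) → MISS  vc=[6, 14, 25]
8: 0x64 (blk 25, set 1) → VC-HIT  vc=[6, 14, 17]
9: 0x38 (blk 14, set 2) → VC-HIT  vc=[6, 22, 17]
10: 0x45 (blk 17, set 1) → VC-HIT  vc=[6, 22, 25]
11: 0x67 (blk 25, set 1) → VC-HIT  vc=[6, 22, 17]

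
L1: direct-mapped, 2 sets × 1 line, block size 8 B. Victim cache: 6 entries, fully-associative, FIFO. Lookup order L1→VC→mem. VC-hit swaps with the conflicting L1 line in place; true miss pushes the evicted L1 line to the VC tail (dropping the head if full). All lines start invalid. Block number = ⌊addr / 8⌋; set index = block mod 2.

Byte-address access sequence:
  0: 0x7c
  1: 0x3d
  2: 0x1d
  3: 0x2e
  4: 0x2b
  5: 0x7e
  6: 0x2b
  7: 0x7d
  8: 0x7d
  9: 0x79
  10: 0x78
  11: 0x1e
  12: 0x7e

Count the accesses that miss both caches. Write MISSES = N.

  [0] addr=0x7c blk=15 s=1: MISS | VC []
  [1] addr=0x3d blk=7 s=1: MISS | VC [15]
  [2] addr=0x1d blk=3 s=1: MISS | VC [15, 7]
  [3] addr=0x2e blk=5 s=1: MISS | VC [15, 7, 3]
  [4] addr=0x2b blk=5 s=1: L1-HIT | VC [15, 7, 3]
  [5] addr=0x7e blk=15 s=1: VC-HIT | VC [5, 7, 3]
  [6] addr=0x2b blk=5 s=1: VC-HIT | VC [15, 7, 3]
  [7] addr=0x7d blk=15 s=1: VC-HIT | VC [5, 7, 3]
  [8] addr=0x7d blk=15 s=1: L1-HIT | VC [5, 7, 3]
  [9] addr=0x79 blk=15 s=1: L1-HIT | VC [5, 7, 3]
  [10] addr=0x78 blk=15 s=1: L1-HIT | VC [5, 7, 3]
  [11] addr=0x1e blk=3 s=1: VC-HIT | VC [5, 7, 15]
  [12] addr=0x7e blk=15 s=1: VC-HIT | VC [5, 7, 3]

MISSES = 4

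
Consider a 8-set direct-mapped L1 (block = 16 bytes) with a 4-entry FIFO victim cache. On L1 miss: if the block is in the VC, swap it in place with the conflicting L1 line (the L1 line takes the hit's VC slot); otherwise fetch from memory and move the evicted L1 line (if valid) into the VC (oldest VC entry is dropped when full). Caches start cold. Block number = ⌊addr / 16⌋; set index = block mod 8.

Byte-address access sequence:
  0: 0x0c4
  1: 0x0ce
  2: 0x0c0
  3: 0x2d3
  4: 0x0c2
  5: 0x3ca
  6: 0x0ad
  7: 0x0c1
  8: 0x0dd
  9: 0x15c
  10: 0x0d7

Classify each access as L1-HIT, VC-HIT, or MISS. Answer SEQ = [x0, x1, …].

#0 0xc4→b12/s4 MISS; vc=[]
#1 0xce→b12/s4 L1-HIT; vc=[]
#2 0xc0→b12/s4 L1-HIT; vc=[]
#3 0x2d3→b45/s5 MISS; vc=[]
#4 0xc2→b12/s4 L1-HIT; vc=[]
#5 0x3ca→b60/s4 MISS; vc=[12]
#6 0xad→b10/s2 MISS; vc=[12]
#7 0xc1→b12/s4 VC-HIT; vc=[60]
#8 0xdd→b13/s5 MISS; vc=[60,45]
#9 0x15c→b21/s5 MISS; vc=[60,45,13]
#10 0xd7→b13/s5 VC-HIT; vc=[60,45,21]

SEQ = [MISS, L1-HIT, L1-HIT, MISS, L1-HIT, MISS, MISS, VC-HIT, MISS, MISS, VC-HIT]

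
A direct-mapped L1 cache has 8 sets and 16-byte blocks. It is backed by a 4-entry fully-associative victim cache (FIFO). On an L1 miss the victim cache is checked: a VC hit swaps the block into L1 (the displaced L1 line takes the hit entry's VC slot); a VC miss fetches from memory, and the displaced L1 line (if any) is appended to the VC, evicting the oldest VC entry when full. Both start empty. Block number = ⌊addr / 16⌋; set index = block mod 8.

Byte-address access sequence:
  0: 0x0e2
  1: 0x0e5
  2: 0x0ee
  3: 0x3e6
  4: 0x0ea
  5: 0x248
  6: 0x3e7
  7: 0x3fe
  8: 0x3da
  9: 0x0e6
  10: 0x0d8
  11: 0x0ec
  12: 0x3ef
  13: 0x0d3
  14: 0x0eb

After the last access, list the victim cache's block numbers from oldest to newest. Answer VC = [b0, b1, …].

VC = [62, 61]

#0 0xe2→b14/s6 MISS; vc=[]
#1 0xe5→b14/s6 L1-HIT; vc=[]
#2 0xee→b14/s6 L1-HIT; vc=[]
#3 0x3e6→b62/s6 MISS; vc=[14]
#4 0xea→b14/s6 VC-HIT; vc=[62]
#5 0x248→b36/s4 MISS; vc=[62]
#6 0x3e7→b62/s6 VC-HIT; vc=[14]
#7 0x3fe→b63/s7 MISS; vc=[14]
#8 0x3da→b61/s5 MISS; vc=[14]
#9 0xe6→b14/s6 VC-HIT; vc=[62]
#10 0xd8→b13/s5 MISS; vc=[62,61]
#11 0xec→b14/s6 L1-HIT; vc=[62,61]
#12 0x3ef→b62/s6 VC-HIT; vc=[14,61]
#13 0xd3→b13/s5 L1-HIT; vc=[14,61]
#14 0xeb→b14/s6 VC-HIT; vc=[62,61]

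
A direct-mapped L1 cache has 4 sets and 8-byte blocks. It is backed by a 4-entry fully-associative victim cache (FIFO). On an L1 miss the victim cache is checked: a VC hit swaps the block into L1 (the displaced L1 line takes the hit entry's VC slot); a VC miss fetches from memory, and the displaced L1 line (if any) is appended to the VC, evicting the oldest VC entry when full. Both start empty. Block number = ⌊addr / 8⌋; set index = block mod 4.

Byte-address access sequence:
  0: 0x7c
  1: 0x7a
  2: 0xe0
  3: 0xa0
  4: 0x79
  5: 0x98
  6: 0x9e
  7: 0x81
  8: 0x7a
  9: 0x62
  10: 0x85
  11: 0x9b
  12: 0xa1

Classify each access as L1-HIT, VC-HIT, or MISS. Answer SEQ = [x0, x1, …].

SEQ = [MISS, L1-HIT, MISS, MISS, L1-HIT, MISS, L1-HIT, MISS, VC-HIT, MISS, VC-HIT, VC-HIT, VC-HIT]

#0 0x7c→b15/s3 MISS; vc=[]
#1 0x7a→b15/s3 L1-HIT; vc=[]
#2 0xe0→b28/s0 MISS; vc=[]
#3 0xa0→b20/s0 MISS; vc=[28]
#4 0x79→b15/s3 L1-HIT; vc=[28]
#5 0x98→b19/s3 MISS; vc=[28,15]
#6 0x9e→b19/s3 L1-HIT; vc=[28,15]
#7 0x81→b16/s0 MISS; vc=[28,15,20]
#8 0x7a→b15/s3 VC-HIT; vc=[28,19,20]
#9 0x62→b12/s0 MISS; vc=[28,19,20,16]
#10 0x85→b16/s0 VC-HIT; vc=[28,19,20,12]
#11 0x9b→b19/s3 VC-HIT; vc=[28,15,20,12]
#12 0xa1→b20/s0 VC-HIT; vc=[28,15,16,12]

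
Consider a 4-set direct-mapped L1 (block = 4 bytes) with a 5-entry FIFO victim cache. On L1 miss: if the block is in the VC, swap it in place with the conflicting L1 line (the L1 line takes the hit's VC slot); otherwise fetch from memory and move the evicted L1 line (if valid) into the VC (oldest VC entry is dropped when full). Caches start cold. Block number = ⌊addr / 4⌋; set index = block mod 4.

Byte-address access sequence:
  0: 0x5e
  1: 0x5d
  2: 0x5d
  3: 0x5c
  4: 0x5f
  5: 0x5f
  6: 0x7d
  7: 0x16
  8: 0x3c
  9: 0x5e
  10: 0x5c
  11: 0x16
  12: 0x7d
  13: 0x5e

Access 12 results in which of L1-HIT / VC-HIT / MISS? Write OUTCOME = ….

  [0] addr=0x5e blk=23 s=3: MISS | VC []
  [1] addr=0x5d blk=23 s=3: L1-HIT | VC []
  [2] addr=0x5d blk=23 s=3: L1-HIT | VC []
  [3] addr=0x5c blk=23 s=3: L1-HIT | VC []
  [4] addr=0x5f blk=23 s=3: L1-HIT | VC []
  [5] addr=0x5f blk=23 s=3: L1-HIT | VC []
  [6] addr=0x7d blk=31 s=3: MISS | VC [23]
  [7] addr=0x16 blk=5 s=1: MISS | VC [23]
  [8] addr=0x3c blk=15 s=3: MISS | VC [23, 31]
  [9] addr=0x5e blk=23 s=3: VC-HIT | VC [15, 31]
  [10] addr=0x5c blk=23 s=3: L1-HIT | VC [15, 31]
  [11] addr=0x16 blk=5 s=1: L1-HIT | VC [15, 31]
  [12] addr=0x7d blk=31 s=3: VC-HIT | VC [15, 23]
  [13] addr=0x5e blk=23 s=3: VC-HIT | VC [15, 31]

OUTCOME = VC-HIT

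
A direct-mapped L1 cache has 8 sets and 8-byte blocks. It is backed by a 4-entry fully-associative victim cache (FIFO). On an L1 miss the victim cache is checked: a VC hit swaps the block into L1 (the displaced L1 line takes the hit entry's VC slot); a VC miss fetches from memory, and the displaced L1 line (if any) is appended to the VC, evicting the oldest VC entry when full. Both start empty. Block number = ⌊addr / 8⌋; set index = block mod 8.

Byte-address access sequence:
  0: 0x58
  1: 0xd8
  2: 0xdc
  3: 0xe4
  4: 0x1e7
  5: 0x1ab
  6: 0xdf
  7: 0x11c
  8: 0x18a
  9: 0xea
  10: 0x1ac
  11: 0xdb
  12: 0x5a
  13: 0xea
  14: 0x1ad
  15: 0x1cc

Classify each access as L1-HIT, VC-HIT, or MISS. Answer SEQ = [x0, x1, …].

0: 0x58 (blk 11, set 3) → MISS  vc=[]
1: 0xd8 (blk 27, set 3) → MISS  vc=[11]
2: 0xdc (blk 27, set 3) → L1-HIT  vc=[11]
3: 0xe4 (blk 28, set 4) → MISS  vc=[11]
4: 0x1e7 (blk 60, set 4) → MISS  vc=[11, 28]
5: 0x1ab (blk 53, set 5) → MISS  vc=[11, 28]
6: 0xdf (blk 27, set 3) → L1-HIT  vc=[11, 28]
7: 0x11c (blk 35, set 3) → MISS  vc=[11, 28, 27]
8: 0x18a (blk 49, set 1) → MISS  vc=[11, 28, 27]
9: 0xea (blk 29, set 5) → MISS  vc=[11, 28, 27, 53]
10: 0x1ac (blk 53, set 5) → VC-HIT  vc=[11, 28, 27, 29]
11: 0xdb (blk 27, set 3) → VC-HIT  vc=[11, 28, 35, 29]
12: 0x5a (blk 11, set 3) → VC-HIT  vc=[27, 28, 35, 29]
13: 0xea (blk 29, set 5) → VC-HIT  vc=[27, 28, 35, 53]
14: 0x1ad (blk 53, set 5) → VC-HIT  vc=[27, 28, 35, 29]
15: 0x1cc (blk 57, set 1) → MISS  vc=[28, 35, 29, 49]

SEQ = [MISS, MISS, L1-HIT, MISS, MISS, MISS, L1-HIT, MISS, MISS, MISS, VC-HIT, VC-HIT, VC-HIT, VC-HIT, VC-HIT, MISS]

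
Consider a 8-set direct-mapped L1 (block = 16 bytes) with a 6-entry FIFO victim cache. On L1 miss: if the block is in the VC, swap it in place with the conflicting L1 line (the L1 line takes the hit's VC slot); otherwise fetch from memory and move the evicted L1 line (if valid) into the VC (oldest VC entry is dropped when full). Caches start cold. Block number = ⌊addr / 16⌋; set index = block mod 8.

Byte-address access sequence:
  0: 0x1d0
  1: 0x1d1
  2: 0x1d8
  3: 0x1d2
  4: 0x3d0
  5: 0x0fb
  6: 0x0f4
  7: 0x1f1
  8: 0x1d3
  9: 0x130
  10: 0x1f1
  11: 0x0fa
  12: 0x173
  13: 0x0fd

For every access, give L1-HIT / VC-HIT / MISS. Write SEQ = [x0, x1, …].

#0 0x1d0→b29/s5 MISS; vc=[]
#1 0x1d1→b29/s5 L1-HIT; vc=[]
#2 0x1d8→b29/s5 L1-HIT; vc=[]
#3 0x1d2→b29/s5 L1-HIT; vc=[]
#4 0x3d0→b61/s5 MISS; vc=[29]
#5 0xfb→b15/s7 MISS; vc=[29]
#6 0xf4→b15/s7 L1-HIT; vc=[29]
#7 0x1f1→b31/s7 MISS; vc=[29,15]
#8 0x1d3→b29/s5 VC-HIT; vc=[61,15]
#9 0x130→b19/s3 MISS; vc=[61,15]
#10 0x1f1→b31/s7 L1-HIT; vc=[61,15]
#11 0xfa→b15/s7 VC-HIT; vc=[61,31]
#12 0x173→b23/s7 MISS; vc=[61,31,15]
#13 0xfd→b15/s7 VC-HIT; vc=[61,31,23]

SEQ = [MISS, L1-HIT, L1-HIT, L1-HIT, MISS, MISS, L1-HIT, MISS, VC-HIT, MISS, L1-HIT, VC-HIT, MISS, VC-HIT]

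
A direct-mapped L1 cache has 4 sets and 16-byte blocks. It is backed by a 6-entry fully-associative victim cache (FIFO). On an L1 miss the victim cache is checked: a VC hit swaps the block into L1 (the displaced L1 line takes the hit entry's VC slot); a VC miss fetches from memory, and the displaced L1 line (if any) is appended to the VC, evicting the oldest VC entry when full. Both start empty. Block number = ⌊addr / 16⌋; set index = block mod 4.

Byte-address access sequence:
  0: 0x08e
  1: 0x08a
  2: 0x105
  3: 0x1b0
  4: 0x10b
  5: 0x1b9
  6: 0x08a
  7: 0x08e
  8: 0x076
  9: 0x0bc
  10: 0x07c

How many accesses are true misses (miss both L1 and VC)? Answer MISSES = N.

MISSES = 5

#0 0x8e→b8/s0 MISS; vc=[]
#1 0x8a→b8/s0 L1-HIT; vc=[]
#2 0x105→b16/s0 MISS; vc=[8]
#3 0x1b0→b27/s3 MISS; vc=[8]
#4 0x10b→b16/s0 L1-HIT; vc=[8]
#5 0x1b9→b27/s3 L1-HIT; vc=[8]
#6 0x8a→b8/s0 VC-HIT; vc=[16]
#7 0x8e→b8/s0 L1-HIT; vc=[16]
#8 0x76→b7/s3 MISS; vc=[16,27]
#9 0xbc→b11/s3 MISS; vc=[16,27,7]
#10 0x7c→b7/s3 VC-HIT; vc=[16,27,11]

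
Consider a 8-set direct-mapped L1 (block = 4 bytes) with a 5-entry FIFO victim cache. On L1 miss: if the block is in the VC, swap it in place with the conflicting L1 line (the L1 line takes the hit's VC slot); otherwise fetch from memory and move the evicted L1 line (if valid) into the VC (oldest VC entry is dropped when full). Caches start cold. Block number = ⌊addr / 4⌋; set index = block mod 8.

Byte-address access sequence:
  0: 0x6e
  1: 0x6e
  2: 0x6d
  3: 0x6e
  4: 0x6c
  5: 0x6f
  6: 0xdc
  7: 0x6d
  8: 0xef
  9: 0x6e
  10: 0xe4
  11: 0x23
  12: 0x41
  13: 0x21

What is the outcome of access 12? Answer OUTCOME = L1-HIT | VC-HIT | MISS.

0: 0x6e (blk 27, set 3) → MISS  vc=[]
1: 0x6e (blk 27, set 3) → L1-HIT  vc=[]
2: 0x6d (blk 27, set 3) → L1-HIT  vc=[]
3: 0x6e (blk 27, set 3) → L1-HIT  vc=[]
4: 0x6c (blk 27, set 3) → L1-HIT  vc=[]
5: 0x6f (blk 27, set 3) → L1-HIT  vc=[]
6: 0xdc (blk 55, set 7) → MISS  vc=[]
7: 0x6d (blk 27, set 3) → L1-HIT  vc=[]
8: 0xef (blk 59, set 3) → MISS  vc=[27]
9: 0x6e (blk 27, set 3) → VC-HIT  vc=[59]
10: 0xe4 (blk 57, set 1) → MISS  vc=[59]
11: 0x23 (blk 8, set 0) → MISS  vc=[59]
12: 0x41 (blk 16, set 0) → MISS  vc=[59, 8]
13: 0x21 (blk 8, set 0) → VC-HIT  vc=[59, 16]

OUTCOME = MISS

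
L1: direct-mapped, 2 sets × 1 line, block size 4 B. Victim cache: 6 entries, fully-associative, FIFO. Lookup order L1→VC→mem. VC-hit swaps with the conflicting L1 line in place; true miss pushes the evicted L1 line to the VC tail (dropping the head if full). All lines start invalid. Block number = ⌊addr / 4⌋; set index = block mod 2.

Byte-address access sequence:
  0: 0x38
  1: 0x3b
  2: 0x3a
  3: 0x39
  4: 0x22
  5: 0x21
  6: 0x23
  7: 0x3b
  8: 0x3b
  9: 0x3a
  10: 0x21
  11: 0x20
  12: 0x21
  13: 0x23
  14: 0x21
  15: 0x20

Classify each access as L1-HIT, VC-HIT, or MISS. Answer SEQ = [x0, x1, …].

  [0] addr=0x38 blk=14 s=0: MISS | VC []
  [1] addr=0x3b blk=14 s=0: L1-HIT | VC []
  [2] addr=0x3a blk=14 s=0: L1-HIT | VC []
  [3] addr=0x39 blk=14 s=0: L1-HIT | VC []
  [4] addr=0x22 blk=8 s=0: MISS | VC [14]
  [5] addr=0x21 blk=8 s=0: L1-HIT | VC [14]
  [6] addr=0x23 blk=8 s=0: L1-HIT | VC [14]
  [7] addr=0x3b blk=14 s=0: VC-HIT | VC [8]
  [8] addr=0x3b blk=14 s=0: L1-HIT | VC [8]
  [9] addr=0x3a blk=14 s=0: L1-HIT | VC [8]
  [10] addr=0x21 blk=8 s=0: VC-HIT | VC [14]
  [11] addr=0x20 blk=8 s=0: L1-HIT | VC [14]
  [12] addr=0x21 blk=8 s=0: L1-HIT | VC [14]
  [13] addr=0x23 blk=8 s=0: L1-HIT | VC [14]
  [14] addr=0x21 blk=8 s=0: L1-HIT | VC [14]
  [15] addr=0x20 blk=8 s=0: L1-HIT | VC [14]

SEQ = [MISS, L1-HIT, L1-HIT, L1-HIT, MISS, L1-HIT, L1-HIT, VC-HIT, L1-HIT, L1-HIT, VC-HIT, L1-HIT, L1-HIT, L1-HIT, L1-HIT, L1-HIT]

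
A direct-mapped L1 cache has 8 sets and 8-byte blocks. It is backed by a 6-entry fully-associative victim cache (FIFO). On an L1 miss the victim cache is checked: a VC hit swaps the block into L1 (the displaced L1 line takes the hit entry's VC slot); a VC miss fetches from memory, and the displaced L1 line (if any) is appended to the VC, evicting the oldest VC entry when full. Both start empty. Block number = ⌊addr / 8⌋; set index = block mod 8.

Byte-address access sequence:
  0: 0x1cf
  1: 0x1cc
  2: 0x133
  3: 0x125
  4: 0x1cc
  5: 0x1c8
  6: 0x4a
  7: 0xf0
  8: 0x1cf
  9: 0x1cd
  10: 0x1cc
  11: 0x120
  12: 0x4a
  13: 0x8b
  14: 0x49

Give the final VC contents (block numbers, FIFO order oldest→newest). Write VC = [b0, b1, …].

VC = [57, 38, 17]

#0 0x1cf→b57/s1 MISS; vc=[]
#1 0x1cc→b57/s1 L1-HIT; vc=[]
#2 0x133→b38/s6 MISS; vc=[]
#3 0x125→b36/s4 MISS; vc=[]
#4 0x1cc→b57/s1 L1-HIT; vc=[]
#5 0x1c8→b57/s1 L1-HIT; vc=[]
#6 0x4a→b9/s1 MISS; vc=[57]
#7 0xf0→b30/s6 MISS; vc=[57,38]
#8 0x1cf→b57/s1 VC-HIT; vc=[9,38]
#9 0x1cd→b57/s1 L1-HIT; vc=[9,38]
#10 0x1cc→b57/s1 L1-HIT; vc=[9,38]
#11 0x120→b36/s4 L1-HIT; vc=[9,38]
#12 0x4a→b9/s1 VC-HIT; vc=[57,38]
#13 0x8b→b17/s1 MISS; vc=[57,38,9]
#14 0x49→b9/s1 VC-HIT; vc=[57,38,17]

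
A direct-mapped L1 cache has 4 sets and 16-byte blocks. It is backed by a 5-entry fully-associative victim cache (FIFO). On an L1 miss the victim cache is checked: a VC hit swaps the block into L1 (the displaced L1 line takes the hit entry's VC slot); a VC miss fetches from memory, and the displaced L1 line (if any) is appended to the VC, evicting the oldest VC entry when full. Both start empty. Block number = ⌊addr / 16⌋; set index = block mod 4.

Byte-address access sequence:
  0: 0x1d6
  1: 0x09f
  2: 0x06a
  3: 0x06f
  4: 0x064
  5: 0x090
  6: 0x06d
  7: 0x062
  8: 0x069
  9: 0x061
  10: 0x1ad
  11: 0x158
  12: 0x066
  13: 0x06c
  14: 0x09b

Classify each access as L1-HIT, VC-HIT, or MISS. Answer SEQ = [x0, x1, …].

#0 0x1d6→b29/s1 MISS; vc=[]
#1 0x9f→b9/s1 MISS; vc=[29]
#2 0x6a→b6/s2 MISS; vc=[29]
#3 0x6f→b6/s2 L1-HIT; vc=[29]
#4 0x64→b6/s2 L1-HIT; vc=[29]
#5 0x90→b9/s1 L1-HIT; vc=[29]
#6 0x6d→b6/s2 L1-HIT; vc=[29]
#7 0x62→b6/s2 L1-HIT; vc=[29]
#8 0x69→b6/s2 L1-HIT; vc=[29]
#9 0x61→b6/s2 L1-HIT; vc=[29]
#10 0x1ad→b26/s2 MISS; vc=[29,6]
#11 0x158→b21/s1 MISS; vc=[29,6,9]
#12 0x66→b6/s2 VC-HIT; vc=[29,26,9]
#13 0x6c→b6/s2 L1-HIT; vc=[29,26,9]
#14 0x9b→b9/s1 VC-HIT; vc=[29,26,21]

SEQ = [MISS, MISS, MISS, L1-HIT, L1-HIT, L1-HIT, L1-HIT, L1-HIT, L1-HIT, L1-HIT, MISS, MISS, VC-HIT, L1-HIT, VC-HIT]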